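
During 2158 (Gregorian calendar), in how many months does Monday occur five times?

4

A month of length L has five Mondays iff its first Monday is on day ≤ L−28 (so day 1–3 in a 31-day month, 1–2 in a 30-day month, day 1 in a leap February).
Checking each month of 2158: Jan starts Sun (31d) ✓; Feb starts Wed (28d); Mar starts Wed (31d); Apr starts Sat (30d); May starts Mon (31d) ✓; Jun starts Thu (30d); Jul starts Sat (31d) ✓; Aug starts Tue (31d); Sep starts Fri (30d); Oct starts Sun (31d) ✓; Nov starts Wed (30d); Dec starts Fri (31d).
Five-Monday months: January, May, July, October → 4.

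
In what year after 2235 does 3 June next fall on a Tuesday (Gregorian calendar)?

2245

From one year to the next, a fixed date's weekday advances by 1, or by 2 when a Feb 29 lies between the two dates.
2235: June 3 is Wednesday.
2236: Friday (+2)
2237: Saturday (+1)
2238: Sunday (+1)
2239: Monday (+1)
2240: Wednesday (+2)
2241: Thursday (+1)
2242: Friday (+1)
2243: Saturday (+1)
2244: Monday (+2)
2245: Tuesday (+1)
3 June falls on a Tuesday in 2245.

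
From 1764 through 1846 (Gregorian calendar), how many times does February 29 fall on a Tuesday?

2

Leap years in 1764–1846: 20 of them.
Feb 29 weekday advances by 5 (mod 7) from one leap year to the next four years later (or differs when a century non-leap intervenes).
Leap-day weekdays: 1764:Wed 1768:Mon 1772:Sat 1776:Thu 1780:Tue✓ 1784:Sun 1788:Fri 1792:Wed 1796:Mon 1804:Wed 1808:Mon 1812:Sat 1816:Thu 1820:Tue✓ 1824:Sun 1828:Fri 1832:Wed 1836:Mon 1840:Sat 1844:Thu
Tuesday: 1780, 1820 → 2.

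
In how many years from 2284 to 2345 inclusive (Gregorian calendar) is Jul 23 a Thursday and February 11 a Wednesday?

Check each year's weekday for Jul 23 and February 11:
  2284: Wed/Mon  2285: Thu/Wed ✓  2286: Fri/Thu  2287: Sat/Fri  2288: Mon/Sat  2289: Tue/Mon  2290: Wed/Tue  2291: Thu/Wed ✓  2292: Sat/Thu  2293: Sun/Sat  2294: Mon/Sun  2295: Tue/Mon  2296: Thu/Tue  2297: Fri/Thu  …(34 more)…  2332: Sat/Thu  2333: Sun/Sat  2334: Mon/Sun  2335: Tue/Mon  2336: Thu/Tue  2337: Fri/Thu  2338: Sat/Fri  2339: Sun/Sat  2340: Tue/Sun  2341: Wed/Tue  2342: Thu/Wed ✓  2343: Fri/Thu  2344: Sun/Fri  2345: Mon/Sun
Both conditions hold in: 2285, 2291, 2303, 2314, 2325, 2331, 2342 — 7.

7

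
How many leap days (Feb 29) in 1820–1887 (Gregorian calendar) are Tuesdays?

3

Leap years in 1820–1887: 17 of them.
Feb 29 weekday advances by 5 (mod 7) from one leap year to the next four years later (or differs when a century non-leap intervenes).
Leap-day weekdays: 1820:Tue✓ 1824:Sun 1828:Fri 1832:Wed 1836:Mon 1840:Sat 1844:Thu 1848:Tue✓ 1852:Sun 1856:Fri 1860:Wed 1864:Mon 1868:Sat 1872:Thu 1876:Tue✓ 1880:Sun 1884:Fri
Tuesday: 1820, 1848, 1876 → 3.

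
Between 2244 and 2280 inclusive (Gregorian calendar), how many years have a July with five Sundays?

July has 31 days; it has five Sundays when Sunday falls among the first (month-length − 28) days — i.e. when July 1 is one of Sunday/Saturday/Friday.
July 1 by year: 2244:Mon 2245:Tue 2246:Wed 2247:Thu 2248:Sat✓ 2249:Sun✓ 2250:Mon 2251:Tue 2252:Thu 2253:Fri✓ 2254:Sat✓ 2255:Sun✓ 2256:Tue 2257:Wed 2258:Thu …(7 more)… 2266:Sun✓ 2267:Mon 2268:Wed 2269:Thu 2270:Fri✓ 2271:Sat✓ 2272:Mon 2273:Tue 2274:Wed 2275:Thu 2276:Sat✓ 2277:Sun✓ 2278:Mon 2279:Tue 2280:Thu
Years with five Sundays: 2248, 2249, 2253, 2254, 2255, 2259, 2260, 2264, 2265, 2266, 2270, 2271, 2276, 2277 → 14.

14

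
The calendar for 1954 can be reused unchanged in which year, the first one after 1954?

1965

Two years share a calendar iff Jan 1 falls on the same weekday and both are leap or both are common. 1954: Jan 1 is Friday, common year.
1955: Jan 1 Saturday, common
1956: Jan 1 Sunday, leap
1957: Jan 1 Tuesday, common
1958: Jan 1 Wednesday, common
1959: Jan 1 Thursday, common
1960: Jan 1 Friday, leap
1961: Jan 1 Sunday, common
1962: Jan 1 Monday, common
1963: Jan 1 Tuesday, common
1964: Jan 1 Wednesday, leap
1965: Jan 1 Friday, common
1965 matches on both conditions.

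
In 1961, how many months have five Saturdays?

A month of length L has five Saturdays iff its first Saturday is on day ≤ L−28 (so day 1–3 in a 31-day month, 1–2 in a 30-day month, day 1 in a leap February).
Checking each month of 1961: Jan starts Sun (31d); Feb starts Wed (28d); Mar starts Wed (31d); Apr starts Sat (30d) ✓; May starts Mon (31d); Jun starts Thu (30d); Jul starts Sat (31d) ✓; Aug starts Tue (31d); Sep starts Fri (30d) ✓; Oct starts Sun (31d); Nov starts Wed (30d); Dec starts Fri (31d) ✓.
Five-Saturday months: April, July, September, December → 4.

4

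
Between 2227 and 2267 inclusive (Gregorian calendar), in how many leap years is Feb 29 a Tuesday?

Leap years in 2227–2267: 10 of them.
Feb 29 weekday advances by 5 (mod 7) from one leap year to the next four years later (or differs when a century non-leap intervenes).
Leap-day weekdays: 2228:Fri 2232:Wed 2236:Mon 2240:Sat 2244:Thu 2248:Tue✓ 2252:Sun 2256:Fri 2260:Wed 2264:Mon
Tuesday: 2248 → 1.

1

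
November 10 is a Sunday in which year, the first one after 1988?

1991

From one year to the next, a fixed date's weekday advances by 1, or by 2 when a Feb 29 lies between the two dates.
1988: November 10 is Thursday.
1989: Friday (+1)
1990: Saturday (+1)
1991: Sunday (+1)
November 10 falls on a Sunday in 1991.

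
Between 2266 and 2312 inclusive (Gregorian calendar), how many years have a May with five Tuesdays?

21

May has 31 days; it has five Tuesdays when Tuesday falls among the first (month-length − 28) days — i.e. when May 1 is one of Tuesday/Monday/Sunday.
May 1 by year: 2266:Tue✓ 2267:Wed 2268:Fri 2269:Sat 2270:Sun✓ 2271:Mon✓ 2272:Wed 2273:Thu 2274:Fri 2275:Sat 2276:Mon✓ 2277:Tue✓ 2278:Wed 2279:Thu 2280:Sat …(17 more)… 2298:Sun✓ 2299:Mon✓ 2300:Tue✓ 2301:Wed 2302:Thu 2303:Fri 2304:Sun✓ 2305:Mon✓ 2306:Tue✓ 2307:Wed 2308:Fri 2309:Sat 2310:Sun✓ 2311:Mon✓ 2312:Wed
Years with five Tuesdays: 2266, 2270, 2271, 2276, 2277, 2281, 2282, 2283, 2287, 2288, 2292, 2293, 2294, 2298, 2299, 2300, 2304, 2305, 2306, 2310, 2311 → 21.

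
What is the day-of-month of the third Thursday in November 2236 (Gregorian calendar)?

17

November 1, 2236 is a Tuesday, so the first Thursday is the 3rd.
The third Thursday is 3 + 14 = 17.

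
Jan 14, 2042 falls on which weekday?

Tuesday

January 1, 2042 is a Wednesday.
January 14 is day 14 of the year, i.e. 13 days after Jan 1.
13 mod 7 = 6, so advance 6 weekdays from Wednesday: Tuesday.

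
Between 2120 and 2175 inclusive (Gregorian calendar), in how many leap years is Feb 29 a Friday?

2

Leap years in 2120–2175: 14 of them.
Feb 29 weekday advances by 5 (mod 7) from one leap year to the next four years later (or differs when a century non-leap intervenes).
Leap-day weekdays: 2120:Thu 2124:Tue 2128:Sun 2132:Fri✓ 2136:Wed 2140:Mon 2144:Sat 2148:Thu 2152:Tue 2156:Sun 2160:Fri✓ 2164:Wed 2168:Mon 2172:Sat
Friday: 2132, 2160 → 2.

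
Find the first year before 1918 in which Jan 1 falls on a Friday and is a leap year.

1904

Jan 1 advances by 2 weekdays after a leap year and by 1 after a common year.
1918: Jan 1 is Tuesday.
1917: Monday
1916: Saturday (leap)
1915: Friday
1914: Thursday
1913: Wednesday
1912: Monday (leap)
1911: Sunday
1910: Saturday
1909: Friday
1908: Wednesday (leap)
1907: Tuesday
1906: Monday
1905: Sunday
1904: Friday (leap)
1904 begins on a Friday and is a leap year.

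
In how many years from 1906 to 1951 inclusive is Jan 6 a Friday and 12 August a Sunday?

1

Check each year's weekday for Jan 6 and 12 August:
  1906: Sat/Sun  1907: Sun/Mon  1908: Mon/Wed  1909: Wed/Thu  1910: Thu/Fri  1911: Fri/Sat  1912: Sat/Mon  1913: Mon/Tue  1914: Tue/Wed  1915: Wed/Thu  1916: Thu/Sat  1917: Sat/Sun  1918: Sun/Mon  1919: Mon/Tue  …(18 more)…  1938: Thu/Fri  1939: Fri/Sat  1940: Sat/Mon  1941: Mon/Tue  1942: Tue/Wed  1943: Wed/Thu  1944: Thu/Sat  1945: Sat/Sun  1946: Sun/Mon  1947: Mon/Tue  1948: Tue/Thu  1949: Thu/Fri  1950: Fri/Sat  1951: Sat/Sun
Both conditions hold in: 1928 — 1.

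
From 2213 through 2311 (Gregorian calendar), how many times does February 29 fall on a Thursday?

3

Leap years in 2213–2311: 23 of them.
Feb 29 weekday advances by 5 (mod 7) from one leap year to the next four years later (or differs when a century non-leap intervenes).
Leap-day weekdays: 2216:Thu✓ 2220:Tue 2224:Sun 2228:Fri 2232:Wed 2236:Mon 2240:Sat 2244:Thu✓ 2248:Tue 2252:Sun 2256:Fri 2260:Wed 2264:Mon 2268:Sat 2272:Thu✓ 2276:Tue 2280:Sun 2284:Fri 2288:Wed 2292:Mon 2296:Sat 2304:Mon 2308:Sat
Thursday: 2216, 2244, 2272 → 3.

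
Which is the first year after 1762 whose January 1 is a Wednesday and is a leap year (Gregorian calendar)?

1772

Jan 1 advances by 2 weekdays after a leap year and by 1 after a common year.
1762: Jan 1 is Friday.
1763: Saturday
1764: Sunday (leap)
1765: Tuesday
1766: Wednesday
1767: Thursday
1768: Friday (leap)
1769: Sunday
1770: Monday
1771: Tuesday
1772: Wednesday (leap)
1772 begins on a Wednesday and is a leap year.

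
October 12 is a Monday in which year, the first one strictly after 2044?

From one year to the next, a fixed date's weekday advances by 1, or by 2 when a Feb 29 lies between the two dates.
2044: October 12 is Wednesday.
2045: Thursday (+1)
2046: Friday (+1)
2047: Saturday (+1)
2048: Monday (+2)
October 12 falls on a Monday in 2048.

2048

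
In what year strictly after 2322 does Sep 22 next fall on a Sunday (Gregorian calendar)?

From one year to the next, a fixed date's weekday advances by 1, or by 2 when a Feb 29 lies between the two dates.
2322: September 22 is Friday.
2323: Saturday (+1)
2324: Monday (+2)
2325: Tuesday (+1)
2326: Wednesday (+1)
2327: Thursday (+1)
2328: Saturday (+2)
2329: Sunday (+1)
Sep 22 falls on a Sunday in 2329.

2329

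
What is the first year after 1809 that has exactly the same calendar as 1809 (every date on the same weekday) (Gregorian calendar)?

1815

Two years share a calendar iff Jan 1 falls on the same weekday and both are leap or both are common. 1809: Jan 1 is Sunday, common year.
1810: Jan 1 Monday, common
1811: Jan 1 Tuesday, common
1812: Jan 1 Wednesday, leap
1813: Jan 1 Friday, common
1814: Jan 1 Saturday, common
1815: Jan 1 Sunday, common
1815 matches on both conditions.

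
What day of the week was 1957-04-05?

Friday

January 1, 1957 is a Tuesday.
April 5 is day 95 of the year, i.e. 94 days after Jan 1.
94 mod 7 = 3, so advance 3 weekdays from Tuesday: Friday.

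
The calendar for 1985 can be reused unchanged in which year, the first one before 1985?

Two years share a calendar iff Jan 1 falls on the same weekday and both are leap or both are common. 1985: Jan 1 is Tuesday, common year.
1984: Jan 1 Sunday, leap
1983: Jan 1 Saturday, common
1982: Jan 1 Friday, common
1981: Jan 1 Thursday, common
1980: Jan 1 Tuesday, leap
1979: Jan 1 Monday, common
1978: Jan 1 Sunday, common
1977: Jan 1 Saturday, common
1976: Jan 1 Thursday, leap
1975: Jan 1 Wednesday, common
1974: Jan 1 Tuesday, common
1974 matches on both conditions.

1974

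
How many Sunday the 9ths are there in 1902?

3

Check the 9th of each month of 1902: Jan 9: Thu, Feb 9: Sun, Mar 9: Sun, Apr 9: Wed, May 9: Fri, Jun 9: Mon, Jul 9: Wed, Aug 9: Sat, Sep 9: Tue, Oct 9: Thu, Nov 9: Sun, Dec 9: Tue.
Sunday occurs in February, March, November — 3 months.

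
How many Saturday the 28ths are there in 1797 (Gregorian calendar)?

Check the 28th of each month of 1797: Jan 28: Sat, Feb 28: Tue, Mar 28: Tue, Apr 28: Fri, May 28: Sun, Jun 28: Wed, Jul 28: Fri, Aug 28: Mon, Sep 28: Thu, Oct 28: Sat, Nov 28: Tue, Dec 28: Thu.
Saturday occurs in January, October — 2 months.

2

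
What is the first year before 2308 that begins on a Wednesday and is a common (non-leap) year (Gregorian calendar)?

2302

Jan 1 advances by 2 weekdays after a leap year and by 1 after a common year.
2308: Jan 1 is Wednesday (leap).
2307: Tuesday
2306: Monday
2305: Sunday
2304: Friday (leap)
2303: Thursday
2302: Wednesday
2302 begins on a Wednesday and is a common year.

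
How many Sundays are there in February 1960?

February 1960 has 29 days and begins on Monday.
The first Sunday is February 7.
Sundays fall on 7, 14, 21, 28 — that's 4.

4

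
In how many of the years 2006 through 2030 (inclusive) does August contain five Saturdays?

11

August has 31 days; it has five Saturdays when Saturday falls among the first (month-length − 28) days — i.e. when August 1 is one of Saturday/Friday/Thursday.
August 1 by year: 2006:Tue 2007:Wed 2008:Fri✓ 2009:Sat✓ 2010:Sun 2011:Mon 2012:Wed 2013:Thu✓ 2014:Fri✓ 2015:Sat✓ 2016:Mon 2017:Tue 2018:Wed 2019:Thu✓ 2020:Sat✓ 2021:Sun 2022:Mon 2023:Tue 2024:Thu✓ 2025:Fri✓ 2026:Sat✓ 2027:Sun 2028:Tue 2029:Wed 2030:Thu✓
Years with five Saturdays: 2008, 2009, 2013, 2014, 2015, 2019, 2020, 2024, 2025, 2026, 2030 → 11.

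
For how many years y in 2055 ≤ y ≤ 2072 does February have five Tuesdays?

February has 28 days (29 in leap years); it has five Tuesdays when Tuesday falls among the first (month-length − 28) days — i.e. when February 1 is Tuesday in a leap year (never in a common year).
February 1 by year: 2055:Mon 2056:Tue✓ 2057:Thu 2058:Fri 2059:Sat 2060:Sun 2061:Tue 2062:Wed 2063:Thu 2064:Fri 2065:Sun 2066:Mon 2067:Tue 2068:Wed 2069:Fri 2070:Sat 2071:Sun 2072:Mon
Years with five Tuesdays: 2056 → 1.

1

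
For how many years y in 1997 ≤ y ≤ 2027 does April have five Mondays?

April has 30 days; it has five Mondays when Monday falls among the first (month-length − 28) days — i.e. when April 1 is one of Monday/Sunday.
April 1 by year: 1997:Tue 1998:Wed 1999:Thu 2000:Sat 2001:Sun✓ 2002:Mon✓ 2003:Tue 2004:Thu 2005:Fri 2006:Sat 2007:Sun✓ 2008:Tue 2009:Wed 2010:Thu 2011:Fri 2012:Sun✓ 2013:Mon✓ 2014:Tue 2015:Wed 2016:Fri 2017:Sat 2018:Sun✓ 2019:Mon✓ 2020:Wed 2021:Thu 2022:Fri 2023:Sat 2024:Mon✓ 2025:Tue 2026:Wed 2027:Thu
Years with five Mondays: 2001, 2002, 2007, 2012, 2013, 2018, 2019, 2024 → 8.

8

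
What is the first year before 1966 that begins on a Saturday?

1955

Jan 1 advances by 2 weekdays after a leap year and by 1 after a common year.
1966: Jan 1 is Saturday.
1965: Friday
1964: Wednesday (leap)
1963: Tuesday
1962: Monday
1961: Sunday
1960: Friday (leap)
1959: Thursday
1958: Wednesday
1957: Tuesday
1956: Sunday (leap)
1955: Saturday
1955 begins on a Saturday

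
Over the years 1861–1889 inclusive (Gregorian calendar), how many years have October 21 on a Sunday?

4

Track October 21's weekday year by year (advancing +1, or +2 across a Feb 29):
  1861: Mon  1862: Tue (+1)  1863: Wed (+1)  1864: Fri (+2)  1865: Sat (+1)
  1866: Sun (+1) ✓  1867: Mon (+1)  1868: Wed (+2)  1869: Thu (+1)  1870: Fri (+1)
  1871: Sat (+1)  1872: Mon (+2)  1873: Tue (+1)  1874: Wed (+1)  1875: Thu (+1)
  1876: Sat (+2)  1877: Sun (+1) ✓  1878: Mon (+1)  1879: Tue (+1)  1880: Thu (+2)
  1881: Fri (+1)  1882: Sat (+1)  1883: Sun (+1) ✓  1884: Tue (+2)  1885: Wed (+1)
  1886: Thu (+1)  1887: Fri (+1)  1888: Sun (+2) ✓  1889: Mon (+1)
Sunday years: 1866, 1877, 1883, 1888 — 4 in total.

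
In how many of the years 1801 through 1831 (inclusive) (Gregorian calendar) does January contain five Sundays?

January has 31 days; it has five Sundays when Sunday falls among the first (month-length − 28) days — i.e. when January 1 is one of Sunday/Saturday/Friday.
January 1 by year: 1801:Thu 1802:Fri✓ 1803:Sat✓ 1804:Sun✓ 1805:Tue 1806:Wed 1807:Thu 1808:Fri✓ 1809:Sun✓ 1810:Mon 1811:Tue 1812:Wed 1813:Fri✓ 1814:Sat✓ 1815:Sun✓ 1816:Mon 1817:Wed 1818:Thu 1819:Fri✓ 1820:Sat✓ 1821:Mon 1822:Tue 1823:Wed 1824:Thu 1825:Sat✓ 1826:Sun✓ 1827:Mon 1828:Tue 1829:Thu 1830:Fri✓ 1831:Sat✓
Years with five Sundays: 1802, 1803, 1804, 1808, 1809, 1813, 1814, 1815, 1819, 1820, 1825, 1826, 1830, 1831 → 14.

14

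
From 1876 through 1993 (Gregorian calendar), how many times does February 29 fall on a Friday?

Leap years in 1876–1993: 29 of them.
Feb 29 weekday advances by 5 (mod 7) from one leap year to the next four years later (or differs when a century non-leap intervenes).
Leap-day weekdays: 1876:Tue 1880:Sun 1884:Fri✓ 1888:Wed 1892:Mon 1896:Sat 1904:Mon 1908:Sat 1912:Thu 1916:Tue 1920:Sun 1924:Fri✓ 1928:Wed …(3 more)… 1944:Tue 1948:Sun 1952:Fri✓ 1956:Wed 1960:Mon 1964:Sat 1968:Thu 1972:Tue 1976:Sun 1980:Fri✓ 1984:Wed 1988:Mon 1992:Sat
Friday: 1884, 1924, 1952, 1980 → 4.

4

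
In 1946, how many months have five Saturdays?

4

A month of length L has five Saturdays iff its first Saturday is on day ≤ L−28 (so day 1–3 in a 31-day month, 1–2 in a 30-day month, day 1 in a leap February).
Checking each month of 1946: Jan starts Tue (31d); Feb starts Fri (28d); Mar starts Fri (31d) ✓; Apr starts Mon (30d); May starts Wed (31d); Jun starts Sat (30d) ✓; Jul starts Mon (31d); Aug starts Thu (31d) ✓; Sep starts Sun (30d); Oct starts Tue (31d); Nov starts Fri (30d) ✓; Dec starts Sun (31d).
Five-Saturday months: March, June, August, November → 4.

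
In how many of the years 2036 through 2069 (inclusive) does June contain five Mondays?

June has 30 days; it has five Mondays when Monday falls among the first (month-length − 28) days — i.e. when June 1 is one of Monday/Sunday.
June 1 by year: 2036:Sun✓ 2037:Mon✓ 2038:Tue 2039:Wed 2040:Fri 2041:Sat 2042:Sun✓ 2043:Mon✓ 2044:Wed 2045:Thu 2046:Fri 2047:Sat 2048:Mon✓ 2049:Tue 2050:Wed …(4 more)… 2055:Tue 2056:Thu 2057:Fri 2058:Sat 2059:Sun✓ 2060:Tue 2061:Wed 2062:Thu 2063:Fri 2064:Sun✓ 2065:Mon✓ 2066:Tue 2067:Wed 2068:Fri 2069:Sat
Years with five Mondays: 2036, 2037, 2042, 2043, 2048, 2053, 2054, 2059, 2064, 2065 → 10.

10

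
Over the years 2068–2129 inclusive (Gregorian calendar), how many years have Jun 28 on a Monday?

Track Jun 28's weekday year by year (advancing +1, or +2 across a Feb 29):
  2068: Thu  2069: Fri (+1)  2070: Sat (+1)  2071: Sun (+1)  2072: Tue (+2)
  2073: Wed (+1)  2074: Thu (+1)  2075: Fri (+1)  2076: Sun (+2)  2077: Mon (+1) ✓
  2078: Tue (+1)  2079: Wed (+1)  2080: Fri (+2)  2081: Sat (+1)  … (34 more years) …
  2116: Sun (+2)  2117: Mon (+1) ✓  2118: Tue (+1)  2119: Wed (+1)  2120: Fri (+2)
  2121: Sat (+1)  2122: Sun (+1)  2123: Mon (+1) ✓  2124: Wed (+2)  2125: Thu (+1)
  2126: Fri (+1)  2127: Sat (+1)  2128: Mon (+2) ✓  2129: Tue (+1)
Monday years: 2077, 2083, 2088, 2094, 2100, 2106, 2117, 2123, 2128 — 9 in total.

9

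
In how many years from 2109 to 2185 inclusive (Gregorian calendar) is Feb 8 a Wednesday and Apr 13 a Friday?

Check each year's weekday for Feb 8 and Apr 13:
  2109: Fri/Sat  2110: Sat/Sun  2111: Sun/Mon  2112: Mon/Wed  2113: Wed/Thu  2114: Thu/Fri  2115: Fri/Sat  2116: Sat/Mon  2117: Mon/Tue  2118: Tue/Wed  2119: Wed/Thu  2120: Thu/Sat  2121: Sat/Sun  2122: Sun/Mon  …(49 more)…  2172: Sat/Mon  2173: Mon/Tue  2174: Tue/Wed  2175: Wed/Thu  2176: Thu/Sat  2177: Sat/Sun  2178: Sun/Mon  2179: Mon/Tue  2180: Tue/Thu  2181: Thu/Fri  2182: Fri/Sat  2183: Sat/Sun  2184: Sun/Tue  2185: Tue/Wed
Both conditions hold in: 2136, 2164 — 2.

2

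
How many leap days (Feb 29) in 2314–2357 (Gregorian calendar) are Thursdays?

Leap years in 2314–2357: 11 of them.
Feb 29 weekday advances by 5 (mod 7) from one leap year to the next four years later (or differs when a century non-leap intervenes).
Leap-day weekdays: 2316:Tue 2320:Sun 2324:Fri 2328:Wed 2332:Mon 2336:Sat 2340:Thu✓ 2344:Tue 2348:Sun 2352:Fri 2356:Wed
Thursday: 2340 → 1.

1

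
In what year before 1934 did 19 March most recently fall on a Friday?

1926

From one year to the next, a fixed date's weekday advances by 1, or by 2 when a Feb 29 lies between the two dates.
1934: March 19 is Monday.
1933: Sunday (−1)
1932: Saturday (−1)
1931: Thursday (−2)
1930: Wednesday (−1)
1929: Tuesday (−1)
1928: Monday (−1)
1927: Saturday (−2)
1926: Friday (−1)
19 March falls on a Friday in 1926.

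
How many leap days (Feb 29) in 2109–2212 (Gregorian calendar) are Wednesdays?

4

Leap years in 2109–2212: 25 of them.
Feb 29 weekday advances by 5 (mod 7) from one leap year to the next four years later (or differs when a century non-leap intervenes).
Leap-day weekdays: 2112:Mon 2116:Sat 2120:Thu 2124:Tue 2128:Sun 2132:Fri 2136:Wed✓ 2140:Mon 2144:Sat 2148:Thu 2152:Tue 2156:Sun 2160:Fri 2164:Wed✓ 2168:Mon 2172:Sat 2176:Thu 2180:Tue 2184:Sun 2188:Fri 2192:Wed✓ 2196:Mon 2204:Wed✓ 2208:Mon 2212:Sat
Wednesday: 2136, 2164, 2192, 2204 → 4.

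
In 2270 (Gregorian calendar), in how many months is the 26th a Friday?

Check the 26th of each month of 2270: Jan 26: Wed, Feb 26: Sat, Mar 26: Sat, Apr 26: Tue, May 26: Thu, Jun 26: Sun, Jul 26: Tue, Aug 26: Fri, Sep 26: Mon, Oct 26: Wed, Nov 26: Sat, Dec 26: Mon.
Friday occurs in August — 1 month.

1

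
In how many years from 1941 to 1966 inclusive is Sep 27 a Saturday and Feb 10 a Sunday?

Check each year's weekday for Sep 27 and Feb 10:
  1941: Sat/Mon  1942: Sun/Tue  1943: Mon/Wed  1944: Wed/Thu  1945: Thu/Sat  1946: Fri/Sun  1947: Sat/Mon  1948: Mon/Tue  1949: Tue/Thu  1950: Wed/Fri  1951: Thu/Sat  1952: Sat/Sun ✓  1953: Sun/Tue  1954: Mon/Wed  1955: Tue/Thu  1956: Thu/Fri  1957: Fri/Sun  1958: Sat/Mon  1959: Sun/Tue  1960: Tue/Wed  1961: Wed/Fri  1962: Thu/Sat  1963: Fri/Sun  1964: Sun/Mon  1965: Mon/Wed  1966: Tue/Thu
Both conditions hold in: 1952 — 1.

1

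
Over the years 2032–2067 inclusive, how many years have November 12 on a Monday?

Track November 12's weekday year by year (advancing +1, or +2 across a Feb 29):
  2032: Fri  2033: Sat (+1)  2034: Sun (+1)  2035: Mon (+1) ✓  2036: Wed (+2)
  2037: Thu (+1)  2038: Fri (+1)  2039: Sat (+1)  2040: Mon (+2) ✓  2041: Tue (+1)
  2042: Wed (+1)  2043: Thu (+1)  2044: Sat (+2)  2045: Sun (+1)  … (8 more years) …
  2054: Thu (+1)  2055: Fri (+1)  2056: Sun (+2)  2057: Mon (+1) ✓  2058: Tue (+1)
  2059: Wed (+1)  2060: Fri (+2)  2061: Sat (+1)  2062: Sun (+1)  2063: Mon (+1) ✓
  2064: Wed (+2)  2065: Thu (+1)  2066: Fri (+1)  2067: Sat (+1)
Monday years: 2035, 2040, 2046, 2057, 2063 — 5 in total.

5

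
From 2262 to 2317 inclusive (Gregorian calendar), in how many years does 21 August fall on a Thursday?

Track 21 August's weekday year by year (advancing +1, or +2 across a Feb 29):
  2262: Thu ✓  2263: Fri (+1)  2264: Sun (+2)  2265: Mon (+1)  2266: Tue (+1)
  2267: Wed (+1)  2268: Fri (+2)  2269: Sat (+1)  2270: Sun (+1)  2271: Mon (+1)
  2272: Wed (+2)  2273: Thu (+1) ✓  2274: Fri (+1)  2275: Sat (+1)  … (28 more years) …
  2304: Sun (+2)  2305: Mon (+1)  2306: Tue (+1)  2307: Wed (+1)  2308: Fri (+2)
  2309: Sat (+1)  2310: Sun (+1)  2311: Mon (+1)  2312: Wed (+2)  2313: Thu (+1) ✓
  2314: Fri (+1)  2315: Sat (+1)  2316: Mon (+2)  2317: Tue (+1)
Thursday years: 2262, 2273, 2279, 2284, 2290, 2302, 2313 — 7 in total.

7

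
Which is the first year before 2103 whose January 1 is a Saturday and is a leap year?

Jan 1 advances by 2 weekdays after a leap year and by 1 after a common year.
2103: Jan 1 is Monday.
2102: Sunday
2101: Saturday
2100: Friday
2099: Thursday
2098: Wednesday
2097: Tuesday
2096: Sunday (leap)
2095: Saturday
2094: Friday
2093: Thursday
2092: Tuesday (leap)
2091: Monday
2090: Sunday
2089: Saturday
2088: Thursday (leap)
2087: Wednesday
2086: Tuesday
2085: Monday
2084: Saturday (leap)
2084 begins on a Saturday and is a leap year.

2084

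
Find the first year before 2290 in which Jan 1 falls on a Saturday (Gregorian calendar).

Jan 1 advances by 2 weekdays after a leap year and by 1 after a common year.
2290: Jan 1 is Wednesday.
2289: Tuesday
2288: Sunday (leap)
2287: Saturday
2287 begins on a Saturday

2287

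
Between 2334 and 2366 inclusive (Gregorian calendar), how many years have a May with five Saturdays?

May has 31 days; it has five Saturdays when Saturday falls among the first (month-length − 28) days — i.e. when May 1 is one of Saturday/Friday/Thursday.
May 1 by year: 2334:Tue 2335:Wed 2336:Fri✓ 2337:Sat✓ 2338:Sun 2339:Mon 2340:Wed 2341:Thu✓ 2342:Fri✓ 2343:Sat✓ 2344:Mon 2345:Tue 2346:Wed 2347:Thu✓ 2348:Sat✓ …(3 more)… 2352:Thu✓ 2353:Fri✓ 2354:Sat✓ 2355:Sun 2356:Tue 2357:Wed 2358:Thu✓ 2359:Fri✓ 2360:Sun 2361:Mon 2362:Tue 2363:Wed 2364:Fri✓ 2365:Sat✓ 2366:Sun
Years with five Saturdays: 2336, 2337, 2341, 2342, 2343, 2347, 2348, 2352, 2353, 2354, 2358, 2359, 2364, 2365 → 14.

14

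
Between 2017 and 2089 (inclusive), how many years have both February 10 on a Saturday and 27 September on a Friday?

Check each year's weekday for February 10 and 27 September:
  2017: Fri/Wed  2018: Sat/Thu  2019: Sun/Fri  2020: Mon/Sun  2021: Wed/Mon  2022: Thu/Tue  2023: Fri/Wed  2024: Sat/Fri ✓  2025: Mon/Sat  2026: Tue/Sun  2027: Wed/Mon  2028: Thu/Wed  2029: Sat/Thu  2030: Sun/Fri  …(45 more)…  2076: Mon/Sun  2077: Wed/Mon  2078: Thu/Tue  2079: Fri/Wed  2080: Sat/Fri ✓  2081: Mon/Sat  2082: Tue/Sun  2083: Wed/Mon  2084: Thu/Wed  2085: Sat/Thu  2086: Sun/Fri  2087: Mon/Sat  2088: Tue/Mon  2089: Thu/Tue
Both conditions hold in: 2024, 2052, 2080 — 3.

3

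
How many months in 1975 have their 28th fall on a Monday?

2

Check the 28th of each month of 1975: Jan 28: Tue, Feb 28: Fri, Mar 28: Fri, Apr 28: Mon, May 28: Wed, Jun 28: Sat, Jul 28: Mon, Aug 28: Thu, Sep 28: Sun, Oct 28: Tue, Nov 28: Fri, Dec 28: Sun.
Monday occurs in April, July — 2 months.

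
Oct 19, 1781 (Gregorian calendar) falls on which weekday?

January 1, 1781 is a Monday.
October 19 is day 292 of the year, i.e. 291 days after Jan 1.
291 mod 7 = 4, so advance 4 weekdays from Monday: Friday.

Friday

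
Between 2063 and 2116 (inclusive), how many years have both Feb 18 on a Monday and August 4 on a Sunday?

Check each year's weekday for Feb 18 and August 4:
  2063: Sun/Sat  2064: Mon/Mon  2065: Wed/Tue  2066: Thu/Wed  2067: Fri/Thu  2068: Sat/Sat  2069: Mon/Sun ✓  2070: Tue/Mon  2071: Wed/Tue  2072: Thu/Thu  2073: Sat/Fri  2074: Sun/Sat  2075: Mon/Sun ✓  2076: Tue/Tue  …(26 more)…  2103: Sun/Sat  2104: Mon/Mon  2105: Wed/Tue  2106: Thu/Wed  2107: Fri/Thu  2108: Sat/Sat  2109: Mon/Sun ✓  2110: Tue/Mon  2111: Wed/Tue  2112: Thu/Thu  2113: Sat/Fri  2114: Sun/Sat  2115: Mon/Sun ✓  2116: Tue/Tue
Both conditions hold in: 2069, 2075, 2086, 2097, 2109, 2115 — 6.

6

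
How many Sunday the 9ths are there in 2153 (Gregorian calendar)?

Check the 9th of each month of 2153: Jan 9: Tue, Feb 9: Fri, Mar 9: Fri, Apr 9: Mon, May 9: Wed, Jun 9: Sat, Jul 9: Mon, Aug 9: Thu, Sep 9: Sun, Oct 9: Tue, Nov 9: Fri, Dec 9: Sun.
Sunday occurs in September, December — 2 months.

2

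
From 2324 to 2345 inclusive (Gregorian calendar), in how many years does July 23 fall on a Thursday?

4

Track July 23's weekday year by year (advancing +1, or +2 across a Feb 29):
  2324: Wed  2325: Thu (+1) ✓  2326: Fri (+1)  2327: Sat (+1)  2328: Mon (+2)
  2329: Tue (+1)  2330: Wed (+1)  2331: Thu (+1) ✓  2332: Sat (+2)  2333: Sun (+1)
  2334: Mon (+1)  2335: Tue (+1)  2336: Thu (+2) ✓  2337: Fri (+1)  2338: Sat (+1)
  2339: Sun (+1)  2340: Tue (+2)  2341: Wed (+1)  2342: Thu (+1) ✓  2343: Fri (+1)
  2344: Sun (+2)  2345: Mon (+1)
Thursday years: 2325, 2331, 2336, 2342 — 4 in total.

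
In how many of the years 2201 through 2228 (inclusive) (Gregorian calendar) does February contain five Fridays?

1

February has 28 days (29 in leap years); it has five Fridays when Friday falls among the first (month-length − 28) days — i.e. when February 1 is Friday in a leap year (never in a common year).
February 1 by year: 2201:Sun 2202:Mon 2203:Tue 2204:Wed 2205:Fri 2206:Sat 2207:Sun 2208:Mon 2209:Wed 2210:Thu 2211:Fri 2212:Sat 2213:Mon 2214:Tue 2215:Wed 2216:Thu 2217:Sat 2218:Sun 2219:Mon 2220:Tue 2221:Thu 2222:Fri 2223:Sat 2224:Sun 2225:Tue 2226:Wed 2227:Thu 2228:Fri✓
Years with five Fridays: 2228 → 1.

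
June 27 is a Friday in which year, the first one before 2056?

2053

From one year to the next, a fixed date's weekday advances by 1, or by 2 when a Feb 29 lies between the two dates.
2056: June 27 is Tuesday.
2055: Sunday (−2)
2054: Saturday (−1)
2053: Friday (−1)
June 27 falls on a Friday in 2053.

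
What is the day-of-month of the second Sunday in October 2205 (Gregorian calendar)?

13

October 1, 2205 is a Tuesday, so the first Sunday is the 6th.
The second Sunday is 6 + 7 = 13.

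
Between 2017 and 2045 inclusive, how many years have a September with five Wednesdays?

8

September has 30 days; it has five Wednesdays when Wednesday falls among the first (month-length − 28) days — i.e. when September 1 is one of Wednesday/Tuesday.
September 1 by year: 2017:Fri 2018:Sat 2019:Sun 2020:Tue✓ 2021:Wed✓ 2022:Thu 2023:Fri 2024:Sun 2025:Mon 2026:Tue✓ 2027:Wed✓ 2028:Fri 2029:Sat 2030:Sun 2031:Mon 2032:Wed✓ 2033:Thu 2034:Fri 2035:Sat 2036:Mon 2037:Tue✓ 2038:Wed✓ 2039:Thu 2040:Sat 2041:Sun 2042:Mon 2043:Tue✓ 2044:Thu 2045:Fri
Years with five Wednesdays: 2020, 2021, 2026, 2027, 2032, 2037, 2038, 2043 → 8.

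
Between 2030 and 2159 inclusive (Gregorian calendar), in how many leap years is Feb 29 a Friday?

5

Leap years in 2030–2159: 31 of them.
Feb 29 weekday advances by 5 (mod 7) from one leap year to the next four years later (or differs when a century non-leap intervenes).
Leap-day weekdays: 2032:Sun 2036:Fri✓ 2040:Wed 2044:Mon 2048:Sat 2052:Thu 2056:Tue 2060:Sun 2064:Fri✓ 2068:Wed 2072:Mon 2076:Sat 2080:Thu …(5 more)… 2108:Wed 2112:Mon 2116:Sat 2120:Thu 2124:Tue 2128:Sun 2132:Fri✓ 2136:Wed 2140:Mon 2144:Sat 2148:Thu 2152:Tue 2156:Sun
Friday: 2036, 2064, 2092, 2104, 2132 → 5.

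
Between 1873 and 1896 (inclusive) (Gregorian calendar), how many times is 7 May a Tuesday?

Track 7 May's weekday year by year (advancing +1, or +2 across a Feb 29):
  1873: Wed  1874: Thu (+1)  1875: Fri (+1)  1876: Sun (+2)  1877: Mon (+1)
  1878: Tue (+1) ✓  1879: Wed (+1)  1880: Fri (+2)  1881: Sat (+1)  1882: Sun (+1)
  1883: Mon (+1)  1884: Wed (+2)  1885: Thu (+1)  1886: Fri (+1)  1887: Sat (+1)
  1888: Mon (+2)  1889: Tue (+1) ✓  1890: Wed (+1)  1891: Thu (+1)  1892: Sat (+2)
  1893: Sun (+1)  1894: Mon (+1)  1895: Tue (+1) ✓  1896: Thu (+2)
Tuesday years: 1878, 1889, 1895 — 3 in total.

3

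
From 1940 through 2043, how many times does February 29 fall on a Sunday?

4

Leap years in 1940–2043: 26 of them.
Feb 29 weekday advances by 5 (mod 7) from one leap year to the next four years later (or differs when a century non-leap intervenes).
Leap-day weekdays: 1940:Thu 1944:Tue 1948:Sun✓ 1952:Fri 1956:Wed 1960:Mon 1964:Sat 1968:Thu 1972:Tue 1976:Sun✓ 1980:Fri 1984:Wed 1988:Mon 1992:Sat 1996:Thu 2000:Tue 2004:Sun✓ 2008:Fri 2012:Wed 2016:Mon 2020:Sat 2024:Thu 2028:Tue 2032:Sun✓ 2036:Fri 2040:Wed
Sunday: 1948, 1976, 2004, 2032 → 4.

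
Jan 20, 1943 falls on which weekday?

Wednesday

January 1, 1943 is a Friday.
January 20 is day 20 of the year, i.e. 19 days after Jan 1.
19 mod 7 = 5, so advance 5 weekdays from Friday: Wednesday.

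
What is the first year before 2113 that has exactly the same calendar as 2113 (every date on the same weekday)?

2102

Two years share a calendar iff Jan 1 falls on the same weekday and both are leap or both are common. 2113: Jan 1 is Sunday, common year.
2112: Jan 1 Friday, leap
2111: Jan 1 Thursday, common
2110: Jan 1 Wednesday, common
2109: Jan 1 Tuesday, common
2108: Jan 1 Sunday, leap
2107: Jan 1 Saturday, common
2106: Jan 1 Friday, common
2105: Jan 1 Thursday, common
2104: Jan 1 Tuesday, leap
2103: Jan 1 Monday, common
2102: Jan 1 Sunday, common
2102 matches on both conditions.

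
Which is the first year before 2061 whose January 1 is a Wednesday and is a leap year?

Jan 1 advances by 2 weekdays after a leap year and by 1 after a common year.
2061: Jan 1 is Saturday.
2060: Thursday (leap)
2059: Wednesday
2058: Tuesday
2057: Monday
2056: Saturday (leap)
2055: Friday
2054: Thursday
2053: Wednesday
2052: Monday (leap)
2051: Sunday
2050: Saturday
2049: Friday
2048: Wednesday (leap)
2048 begins on a Wednesday and is a leap year.

2048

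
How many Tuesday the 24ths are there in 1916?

Check the 24th of each month of 1916: Jan 24: Mon, Feb 24: Thu, Mar 24: Fri, Apr 24: Mon, May 24: Wed, Jun 24: Sat, Jul 24: Mon, Aug 24: Thu, Sep 24: Sun, Oct 24: Tue, Nov 24: Fri, Dec 24: Sun.
Tuesday occurs in October — 1 month.

1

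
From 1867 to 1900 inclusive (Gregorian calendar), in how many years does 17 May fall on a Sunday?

Track 17 May's weekday year by year (advancing +1, or +2 across a Feb 29):
  1867: Fri  1868: Sun (+2) ✓  1869: Mon (+1)  1870: Tue (+1)  1871: Wed (+1)
  1872: Fri (+2)  1873: Sat (+1)  1874: Sun (+1) ✓  1875: Mon (+1)  1876: Wed (+2)
  1877: Thu (+1)  1878: Fri (+1)  1879: Sat (+1)  1880: Mon (+2)  … (6 more years) …
  1887: Tue (+1)  1888: Thu (+2)  1889: Fri (+1)  1890: Sat (+1)  1891: Sun (+1) ✓
  1892: Tue (+2)  1893: Wed (+1)  1894: Thu (+1)  1895: Fri (+1)  1896: Sun (+2) ✓
  1897: Mon (+1)  1898: Tue (+1)  1899: Wed (+1)  1900: Thu (+1)
Sunday years: 1868, 1874, 1885, 1891, 1896 — 5 in total.

5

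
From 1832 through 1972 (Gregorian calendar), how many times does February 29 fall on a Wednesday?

5

Leap years in 1832–1972: 35 of them.
Feb 29 weekday advances by 5 (mod 7) from one leap year to the next four years later (or differs when a century non-leap intervenes).
Leap-day weekdays: 1832:Wed✓ 1836:Mon 1840:Sat 1844:Thu 1848:Tue 1852:Sun 1856:Fri 1860:Wed✓ 1864:Mon 1868:Sat 1872:Thu 1876:Tue 1880:Sun …(9 more)… 1924:Fri 1928:Wed✓ 1932:Mon 1936:Sat 1940:Thu 1944:Tue 1948:Sun 1952:Fri 1956:Wed✓ 1960:Mon 1964:Sat 1968:Thu 1972:Tue
Wednesday: 1832, 1860, 1888, 1928, 1956 → 5.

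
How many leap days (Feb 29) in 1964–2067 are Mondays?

Leap years in 1964–2067: 26 of them.
Feb 29 weekday advances by 5 (mod 7) from one leap year to the next four years later (or differs when a century non-leap intervenes).
Leap-day weekdays: 1964:Sat 1968:Thu 1972:Tue 1976:Sun 1980:Fri 1984:Wed 1988:Mon✓ 1992:Sat 1996:Thu 2000:Tue 2004:Sun 2008:Fri 2012:Wed 2016:Mon✓ 2020:Sat 2024:Thu 2028:Tue 2032:Sun 2036:Fri 2040:Wed 2044:Mon✓ 2048:Sat 2052:Thu 2056:Tue 2060:Sun 2064:Fri
Monday: 1988, 2016, 2044 → 3.

3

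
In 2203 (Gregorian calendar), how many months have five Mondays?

4

A month of length L has five Mondays iff its first Monday is on day ≤ L−28 (so day 1–3 in a 31-day month, 1–2 in a 30-day month, day 1 in a leap February).
Checking each month of 2203: Jan starts Sat (31d) ✓; Feb starts Tue (28d); Mar starts Tue (31d); Apr starts Fri (30d); May starts Sun (31d) ✓; Jun starts Wed (30d); Jul starts Fri (31d); Aug starts Mon (31d) ✓; Sep starts Thu (30d); Oct starts Sat (31d) ✓; Nov starts Tue (30d); Dec starts Thu (31d).
Five-Monday months: January, May, August, October → 4.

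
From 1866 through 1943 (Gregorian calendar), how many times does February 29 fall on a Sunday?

Leap years in 1866–1943: 18 of them.
Feb 29 weekday advances by 5 (mod 7) from one leap year to the next four years later (or differs when a century non-leap intervenes).
Leap-day weekdays: 1868:Sat 1872:Thu 1876:Tue 1880:Sun✓ 1884:Fri 1888:Wed 1892:Mon 1896:Sat 1904:Mon 1908:Sat 1912:Thu 1916:Tue 1920:Sun✓ 1924:Fri 1928:Wed 1932:Mon 1936:Sat 1940:Thu
Sunday: 1880, 1920 → 2.

2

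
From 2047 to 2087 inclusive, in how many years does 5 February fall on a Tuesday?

Track 5 February's weekday year by year (advancing +1, or +2 across a Feb 29):
  2047: Tue ✓  2048: Wed (+1)  2049: Fri (+2)  2050: Sat (+1)  2051: Sun (+1)
  2052: Mon (+1)  2053: Wed (+2)  2054: Thu (+1)  2055: Fri (+1)  2056: Sat (+1)
  2057: Mon (+2)  2058: Tue (+1) ✓  2059: Wed (+1)  2060: Thu (+1)  … (13 more years) …
  2074: Mon (+1)  2075: Tue (+1) ✓  2076: Wed (+1)  2077: Fri (+2)  2078: Sat (+1)
  2079: Sun (+1)  2080: Mon (+1)  2081: Wed (+2)  2082: Thu (+1)  2083: Fri (+1)
  2084: Sat (+1)  2085: Mon (+2)  2086: Tue (+1) ✓  2087: Wed (+1)
Tuesday years: 2047, 2058, 2064, 2069, 2075, 2086 — 6 in total.

6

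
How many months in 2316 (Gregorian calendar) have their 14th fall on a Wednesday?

1

Check the 14th of each month of 2316: Jan 14: Fri, Feb 14: Mon, Mar 14: Tue, Apr 14: Fri, May 14: Sun, Jun 14: Wed, Jul 14: Fri, Aug 14: Mon, Sep 14: Thu, Oct 14: Sat, Nov 14: Tue, Dec 14: Thu.
Wednesday occurs in June — 1 month.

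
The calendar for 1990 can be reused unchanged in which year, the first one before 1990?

1979

Two years share a calendar iff Jan 1 falls on the same weekday and both are leap or both are common. 1990: Jan 1 is Monday, common year.
1989: Jan 1 Sunday, common
1988: Jan 1 Friday, leap
1987: Jan 1 Thursday, common
1986: Jan 1 Wednesday, common
1985: Jan 1 Tuesday, common
1984: Jan 1 Sunday, leap
1983: Jan 1 Saturday, common
1982: Jan 1 Friday, common
1981: Jan 1 Thursday, common
1980: Jan 1 Tuesday, leap
1979: Jan 1 Monday, common
1979 matches on both conditions.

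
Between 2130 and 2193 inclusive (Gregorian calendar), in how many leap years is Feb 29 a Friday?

3

Leap years in 2130–2193: 16 of them.
Feb 29 weekday advances by 5 (mod 7) from one leap year to the next four years later (or differs when a century non-leap intervenes).
Leap-day weekdays: 2132:Fri✓ 2136:Wed 2140:Mon 2144:Sat 2148:Thu 2152:Tue 2156:Sun 2160:Fri✓ 2164:Wed 2168:Mon 2172:Sat 2176:Thu 2180:Tue 2184:Sun 2188:Fri✓ 2192:Wed
Friday: 2132, 2160, 2188 → 3.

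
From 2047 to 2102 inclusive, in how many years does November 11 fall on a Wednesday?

Track November 11's weekday year by year (advancing +1, or +2 across a Feb 29):
  2047: Mon  2048: Wed (+2) ✓  2049: Thu (+1)  2050: Fri (+1)  2051: Sat (+1)
  2052: Mon (+2)  2053: Tue (+1)  2054: Wed (+1) ✓  2055: Thu (+1)  2056: Sat (+2)
  2057: Sun (+1)  2058: Mon (+1)  2059: Tue (+1)  2060: Thu (+2)  … (28 more years) …
  2089: Fri (+1)  2090: Sat (+1)  2091: Sun (+1)  2092: Tue (+2)  2093: Wed (+1) ✓
  2094: Thu (+1)  2095: Fri (+1)  2096: Sun (+2)  2097: Mon (+1)  2098: Tue (+1)
  2099: Wed (+1) ✓  2100: Thu (+1)  2101: Fri (+1)  2102: Sat (+1)
Wednesday years: 2048, 2054, 2065, 2071, 2076, 2082, 2093, 2099 — 8 in total.

8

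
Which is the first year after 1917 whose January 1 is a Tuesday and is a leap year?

Jan 1 advances by 2 weekdays after a leap year and by 1 after a common year.
1917: Jan 1 is Monday.
1918: Tuesday
1919: Wednesday
1920: Thursday (leap)
1921: Saturday
1922: Sunday
1923: Monday
1924: Tuesday (leap)
1924 begins on a Tuesday and is a leap year.

1924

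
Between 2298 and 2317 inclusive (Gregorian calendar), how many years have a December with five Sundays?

December has 31 days; it has five Sundays when Sunday falls among the first (month-length − 28) days — i.e. when December 1 is one of Sunday/Saturday/Friday.
December 1 by year: 2298:Thu 2299:Fri✓ 2300:Sat✓ 2301:Sun✓ 2302:Mon 2303:Tue 2304:Thu 2305:Fri✓ 2306:Sat✓ 2307:Sun✓ 2308:Tue 2309:Wed 2310:Thu 2311:Fri✓ 2312:Sun✓ 2313:Mon 2314:Tue 2315:Wed 2316:Fri✓ 2317:Sat✓
Years with five Sundays: 2299, 2300, 2301, 2305, 2306, 2307, 2311, 2312, 2316, 2317 → 10.

10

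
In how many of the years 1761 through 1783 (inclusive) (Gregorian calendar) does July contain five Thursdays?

July has 31 days; it has five Thursdays when Thursday falls among the first (month-length − 28) days — i.e. when July 1 is one of Thursday/Wednesday/Tuesday.
July 1 by year: 1761:Wed✓ 1762:Thu✓ 1763:Fri 1764:Sun 1765:Mon 1766:Tue✓ 1767:Wed✓ 1768:Fri 1769:Sat 1770:Sun 1771:Mon 1772:Wed✓ 1773:Thu✓ 1774:Fri 1775:Sat 1776:Mon 1777:Tue✓ 1778:Wed✓ 1779:Thu✓ 1780:Sat 1781:Sun 1782:Mon 1783:Tue✓
Years with five Thursdays: 1761, 1762, 1766, 1767, 1772, 1773, 1777, 1778, 1779, 1783 → 10.

10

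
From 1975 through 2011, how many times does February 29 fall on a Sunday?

Leap years in 1975–2011: 9 of them.
Feb 29 weekday advances by 5 (mod 7) from one leap year to the next four years later (or differs when a century non-leap intervenes).
Leap-day weekdays: 1976:Sun✓ 1980:Fri 1984:Wed 1988:Mon 1992:Sat 1996:Thu 2000:Tue 2004:Sun✓ 2008:Fri
Sunday: 1976, 2004 → 2.

2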